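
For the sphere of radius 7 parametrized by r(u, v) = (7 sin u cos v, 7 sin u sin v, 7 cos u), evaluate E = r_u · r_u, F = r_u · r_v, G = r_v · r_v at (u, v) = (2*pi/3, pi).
E = 49;  F = 0;  G = 147/4

Partials: r_u = (7*cos(u)*cos(v), 7*sin(v)*cos(u), -7*sin(u)), r_v = (-7*sin(u)*sin(v), 7*sin(u)*cos(v), 0). As functions of (u, v):
  E = r_u · r_u = 49,
  F = r_u · r_v = 0,
  G = r_v · r_v = 49*sin(u)^2.
Evaluating at (u, v) = (2*pi/3, pi): E = 49, F = 0, G = 147/4.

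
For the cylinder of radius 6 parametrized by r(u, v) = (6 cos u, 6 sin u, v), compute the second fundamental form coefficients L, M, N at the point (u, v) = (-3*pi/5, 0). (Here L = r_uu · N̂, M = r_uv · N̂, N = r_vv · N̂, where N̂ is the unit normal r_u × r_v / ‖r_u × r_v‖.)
L = -6;  M = 0;  N = 0

Compute the unit normal N̂(u, v) = (cos(u), sin(u), 0), and the second partials r_uu, r_uv, r_vv. Take dot products:
  L(u, v) = r_uu · N̂ = -6,
  M(u, v) = r_uv · N̂ = 0,
  N(u, v) = r_vv · N̂ = 0.
Evaluating at (u, v) = (-3*pi/5, 0):
  L = -6, M = 0, N = 0.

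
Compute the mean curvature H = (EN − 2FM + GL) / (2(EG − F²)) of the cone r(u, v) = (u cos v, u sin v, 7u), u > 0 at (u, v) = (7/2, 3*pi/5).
H = sqrt(2)/10

With E = 50, F = 0, G = u^2, L = 0, M = 0, N = 7*sqrt(2)*u^2/(10*Abs(u)), assemble
  H = (EN − 2FM + GL) / (2(EG − F²)) = 7*sqrt(2)/(20*Abs(u)).
At (u, v) = (7/2, 3*pi/5): H = sqrt(2)/10.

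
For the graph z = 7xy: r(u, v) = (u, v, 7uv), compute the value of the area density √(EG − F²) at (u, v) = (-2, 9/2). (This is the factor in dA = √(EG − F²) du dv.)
√(EG − F²)|_{(-2, 9/2)} = sqrt(4757)/2

E = 49*v^2 + 1, F = 49*u*v, G = 49*u^2 + 1, so EG − F² = 49*u^2 + 49*v^2 + 1. Taking the positive square root: √(EG − F²) = sqrt(49*u^2 + 49*v^2 + 1). At (u, v) = (-2, 9/2): sqrt(4757)/2.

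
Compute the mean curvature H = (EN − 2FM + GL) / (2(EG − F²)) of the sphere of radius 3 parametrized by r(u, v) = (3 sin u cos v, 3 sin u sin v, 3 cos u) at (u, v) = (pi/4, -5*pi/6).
H = -1/3

With E = 9, F = 0, G = 9*sin(u)^2, L = -3*sin(u)/Abs(sin(u)), M = 0, N = -3*sin(u)^3/Abs(sin(u)), assemble
  H = (EN − 2FM + GL) / (2(EG − F²)) = -sin(u)/(3*Abs(sin(u))).
At (u, v) = (pi/4, -5*pi/6): H = -1/3.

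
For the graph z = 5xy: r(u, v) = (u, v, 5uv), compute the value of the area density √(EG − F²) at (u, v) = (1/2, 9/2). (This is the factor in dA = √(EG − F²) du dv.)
√(EG − F²)|_{(1/2, 9/2)} = sqrt(2054)/2

E = 25*v^2 + 1, F = 25*u*v, G = 25*u^2 + 1, so EG − F² = 25*u^2 + 25*v^2 + 1. Taking the positive square root: √(EG − F²) = sqrt(25*u^2 + 25*v^2 + 1). At (u, v) = (1/2, 9/2): sqrt(2054)/2.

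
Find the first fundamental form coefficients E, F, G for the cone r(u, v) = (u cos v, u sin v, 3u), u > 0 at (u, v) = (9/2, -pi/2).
E = 10;  F = 0;  G = 81/4

Partials: r_u = (cos(v), sin(v), 3), r_v = (-u*sin(v), u*cos(v), 0). As functions of (u, v):
  E = r_u · r_u = 10,
  F = r_u · r_v = 0,
  G = r_v · r_v = u^2.
Evaluating at (u, v) = (9/2, -pi/2): E = 10, F = 0, G = 81/4.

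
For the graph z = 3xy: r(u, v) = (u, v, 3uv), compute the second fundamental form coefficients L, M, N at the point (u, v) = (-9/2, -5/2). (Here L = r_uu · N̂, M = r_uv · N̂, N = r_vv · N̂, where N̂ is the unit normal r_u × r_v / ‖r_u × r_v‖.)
L = 0;  M = 3*sqrt(958)/479;  N = 0

Compute the unit normal N̂(u, v) = (-3*v/sqrt(9*u^2 + 9*v^2 + 1), -3*u/sqrt(9*u^2 + 9*v^2 + 1), 1/sqrt(9*u^2 + 9*v^2 + 1)), and the second partials r_uu, r_uv, r_vv. Take dot products:
  L(u, v) = r_uu · N̂ = 0,
  M(u, v) = r_uv · N̂ = 3/sqrt(9*u^2 + 9*v^2 + 1),
  N(u, v) = r_vv · N̂ = 0.
Evaluating at (u, v) = (-9/2, -5/2):
  L = 0, M = 3*sqrt(958)/479, N = 0.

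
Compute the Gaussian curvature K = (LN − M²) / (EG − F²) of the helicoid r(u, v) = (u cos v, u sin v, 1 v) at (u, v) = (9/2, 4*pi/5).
K = -16/7225

Coefficients of the first fundamental form: E = 1, F = 0, G = u^2 + 1.
Coefficients of the second fundamental form: L = 0, M = -1/sqrt(u^2 + 1), N = 0.
Assemble K = (LN − M²)/(EG − F²) = -1/(u^2 + 1)^2. At (u, v) = (9/2, 4*pi/5): K = -16/7225.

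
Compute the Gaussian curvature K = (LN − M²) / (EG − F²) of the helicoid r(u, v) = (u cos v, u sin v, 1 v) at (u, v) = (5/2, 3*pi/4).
K = -16/841

Coefficients of the first fundamental form: E = 1, F = 0, G = u^2 + 1.
Coefficients of the second fundamental form: L = 0, M = -1/sqrt(u^2 + 1), N = 0.
Assemble K = (LN − M²)/(EG − F²) = -1/(u^2 + 1)^2. At (u, v) = (5/2, 3*pi/4): K = -16/841.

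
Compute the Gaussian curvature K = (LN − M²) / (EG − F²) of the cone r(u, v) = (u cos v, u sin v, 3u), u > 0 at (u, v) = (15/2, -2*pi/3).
K = 0

Coefficients of the first fundamental form: E = 10, F = 0, G = u^2.
Coefficients of the second fundamental form: L = 0, M = 0, N = 3*sqrt(10)*u^2/(10*Abs(u)).
Assemble K = (LN − M²)/(EG − F²) = 0. At (u, v) = (15/2, -2*pi/3): K = 0.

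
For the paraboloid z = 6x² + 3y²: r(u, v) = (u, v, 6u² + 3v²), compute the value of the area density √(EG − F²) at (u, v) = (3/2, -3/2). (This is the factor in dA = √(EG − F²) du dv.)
√(EG − F²)|_{(3/2, -3/2)} = sqrt(406)

E = 144*u^2 + 1, F = 72*u*v, G = 36*v^2 + 1, so EG − F² = 144*u^2 + 36*v^2 + 1. Taking the positive square root: √(EG − F²) = sqrt(144*u^2 + 36*v^2 + 1). At (u, v) = (3/2, -3/2): sqrt(406).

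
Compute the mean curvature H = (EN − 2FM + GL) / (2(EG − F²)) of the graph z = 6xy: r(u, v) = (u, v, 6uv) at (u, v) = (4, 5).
H = -4320*sqrt(1477)/2181529

With E = 36*v^2 + 1, F = 36*u*v, G = 36*u^2 + 1, L = 0, M = 6/sqrt(36*u^2 + 36*v^2 + 1), N = 0, assemble
  H = (EN − 2FM + GL) / (2(EG − F²)) = -216*u*v/(36*u^2 + 36*v^2 + 1)^(3/2).
At (u, v) = (4, 5): H = -4320*sqrt(1477)/2181529.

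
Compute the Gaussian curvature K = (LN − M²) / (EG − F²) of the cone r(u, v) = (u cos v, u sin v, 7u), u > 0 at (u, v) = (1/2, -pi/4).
K = 0

Coefficients of the first fundamental form: E = 50, F = 0, G = u^2.
Coefficients of the second fundamental form: L = 0, M = 0, N = 7*sqrt(2)*u^2/(10*Abs(u)).
Assemble K = (LN − M²)/(EG − F²) = 0. At (u, v) = (1/2, -pi/4): K = 0.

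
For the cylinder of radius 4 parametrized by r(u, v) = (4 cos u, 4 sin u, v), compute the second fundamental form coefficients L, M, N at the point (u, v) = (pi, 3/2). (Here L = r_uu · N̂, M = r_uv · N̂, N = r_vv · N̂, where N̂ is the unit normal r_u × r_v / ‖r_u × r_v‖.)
L = -4;  M = 0;  N = 0

Compute the unit normal N̂(u, v) = (cos(u), sin(u), 0), and the second partials r_uu, r_uv, r_vv. Take dot products:
  L(u, v) = r_uu · N̂ = -4,
  M(u, v) = r_uv · N̂ = 0,
  N(u, v) = r_vv · N̂ = 0.
Evaluating at (u, v) = (pi, 3/2):
  L = -4, M = 0, N = 0.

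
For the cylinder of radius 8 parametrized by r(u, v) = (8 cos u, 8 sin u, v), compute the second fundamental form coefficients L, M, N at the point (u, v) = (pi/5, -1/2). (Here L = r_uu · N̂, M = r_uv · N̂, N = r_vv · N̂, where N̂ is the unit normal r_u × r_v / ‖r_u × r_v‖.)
L = -8;  M = 0;  N = 0

Compute the unit normal N̂(u, v) = (cos(u), sin(u), 0), and the second partials r_uu, r_uv, r_vv. Take dot products:
  L(u, v) = r_uu · N̂ = -8,
  M(u, v) = r_uv · N̂ = 0,
  N(u, v) = r_vv · N̂ = 0.
Evaluating at (u, v) = (pi/5, -1/2):
  L = -8, M = 0, N = 0.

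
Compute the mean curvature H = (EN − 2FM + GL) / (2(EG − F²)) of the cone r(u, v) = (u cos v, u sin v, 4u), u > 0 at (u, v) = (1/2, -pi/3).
H = 4*sqrt(17)/17

With E = 17, F = 0, G = u^2, L = 0, M = 0, N = 4*sqrt(17)*u^2/(17*Abs(u)), assemble
  H = (EN − 2FM + GL) / (2(EG − F²)) = 2*sqrt(17)/(17*Abs(u)).
At (u, v) = (1/2, -pi/3): H = 4*sqrt(17)/17.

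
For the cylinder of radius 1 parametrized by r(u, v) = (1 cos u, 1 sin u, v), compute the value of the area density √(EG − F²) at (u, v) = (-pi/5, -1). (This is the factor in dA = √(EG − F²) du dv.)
√(EG − F²)|_{(-pi/5, -1)} = 1

E = 1, F = 0, G = 1, so EG − F² = 1. Taking the positive square root: √(EG − F²) = 1. At (u, v) = (-pi/5, -1): 1.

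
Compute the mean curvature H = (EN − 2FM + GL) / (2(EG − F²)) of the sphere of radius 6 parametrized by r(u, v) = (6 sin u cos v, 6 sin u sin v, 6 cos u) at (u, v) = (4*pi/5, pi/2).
H = -1/6

With E = 36, F = 0, G = 36*sin(u)^2, L = -6*sin(u)/Abs(sin(u)), M = 0, N = -6*sin(u)^3/Abs(sin(u)), assemble
  H = (EN − 2FM + GL) / (2(EG − F²)) = -sin(u)/(6*Abs(sin(u))).
At (u, v) = (4*pi/5, pi/2): H = -1/6.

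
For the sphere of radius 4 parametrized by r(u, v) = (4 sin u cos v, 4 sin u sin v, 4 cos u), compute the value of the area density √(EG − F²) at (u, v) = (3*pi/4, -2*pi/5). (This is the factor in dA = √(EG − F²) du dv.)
√(EG − F²)|_{(3*pi/4, -2*pi/5)} = 8*sqrt(2)

E = 16, F = 0, G = 16*sin(u)^2, so EG − F² = 256*sin(u)^2. Taking the positive square root: √(EG − F²) = 16*Abs(sin(u)). At (u, v) = (3*pi/4, -2*pi/5): 8*sqrt(2).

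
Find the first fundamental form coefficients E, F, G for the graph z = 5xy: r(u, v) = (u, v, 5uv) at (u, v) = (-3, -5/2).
E = 629/4;  F = 375/2;  G = 226

Partials: r_u = (1, 0, 5*v), r_v = (0, 1, 5*u). As functions of (u, v):
  E = r_u · r_u = 25*v^2 + 1,
  F = r_u · r_v = 25*u*v,
  G = r_v · r_v = 25*u^2 + 1.
Evaluating at (u, v) = (-3, -5/2): E = 629/4, F = 375/2, G = 226.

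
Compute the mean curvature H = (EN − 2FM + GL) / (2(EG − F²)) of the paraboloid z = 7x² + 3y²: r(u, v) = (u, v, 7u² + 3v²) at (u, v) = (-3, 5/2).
H = 6877*sqrt(1990)/3960100

With E = 196*u^2 + 1, F = 84*u*v, G = 36*v^2 + 1, L = 14/sqrt(196*u^2 + 36*v^2 + 1), M = 0, N = 6/sqrt(196*u^2 + 36*v^2 + 1), assemble
  H = (EN − 2FM + GL) / (2(EG − F²)) = 2*(294*u^2 + 126*v^2 + 5)/(196*u^2 + 36*v^2 + 1)^(3/2).
At (u, v) = (-3, 5/2): H = 6877*sqrt(1990)/3960100.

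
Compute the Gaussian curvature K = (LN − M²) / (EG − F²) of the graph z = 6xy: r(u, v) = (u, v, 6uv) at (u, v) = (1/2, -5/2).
K = -36/55225

Coefficients of the first fundamental form: E = 36*v^2 + 1, F = 36*u*v, G = 36*u^2 + 1.
Coefficients of the second fundamental form: L = 0, M = 6/sqrt(36*u^2 + 36*v^2 + 1), N = 0.
Assemble K = (LN − M²)/(EG − F²) = -36/(1296*u^4 + 2592*u^2*v^2 + 72*u^2 + 1296*v^4 + 72*v^2 + 1). At (u, v) = (1/2, -5/2): K = -36/55225.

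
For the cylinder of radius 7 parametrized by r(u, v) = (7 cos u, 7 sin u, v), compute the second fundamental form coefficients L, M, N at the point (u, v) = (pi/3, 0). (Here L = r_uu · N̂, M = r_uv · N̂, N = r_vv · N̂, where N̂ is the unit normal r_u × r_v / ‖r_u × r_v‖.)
L = -7;  M = 0;  N = 0

Compute the unit normal N̂(u, v) = (cos(u), sin(u), 0), and the second partials r_uu, r_uv, r_vv. Take dot products:
  L(u, v) = r_uu · N̂ = -7,
  M(u, v) = r_uv · N̂ = 0,
  N(u, v) = r_vv · N̂ = 0.
Evaluating at (u, v) = (pi/3, 0):
  L = -7, M = 0, N = 0.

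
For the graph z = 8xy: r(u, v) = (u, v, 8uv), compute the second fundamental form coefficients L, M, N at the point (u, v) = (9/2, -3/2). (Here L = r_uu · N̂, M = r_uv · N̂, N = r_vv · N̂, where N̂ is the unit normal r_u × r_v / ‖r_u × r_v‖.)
L = 0;  M = 8*sqrt(1441)/1441;  N = 0

Compute the unit normal N̂(u, v) = (-8*v/sqrt(64*u^2 + 64*v^2 + 1), -8*u/sqrt(64*u^2 + 64*v^2 + 1), 1/sqrt(64*u^2 + 64*v^2 + 1)), and the second partials r_uu, r_uv, r_vv. Take dot products:
  L(u, v) = r_uu · N̂ = 0,
  M(u, v) = r_uv · N̂ = 8/sqrt(64*u^2 + 64*v^2 + 1),
  N(u, v) = r_vv · N̂ = 0.
Evaluating at (u, v) = (9/2, -3/2):
  L = 0, M = 8*sqrt(1441)/1441, N = 0.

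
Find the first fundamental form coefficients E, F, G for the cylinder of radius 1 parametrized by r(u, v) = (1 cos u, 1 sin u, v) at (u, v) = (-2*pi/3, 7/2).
E = 1;  F = 0;  G = 1

Partials: r_u = (-sin(u), cos(u), 0), r_v = (0, 0, 1). As functions of (u, v):
  E = r_u · r_u = 1,
  F = r_u · r_v = 0,
  G = r_v · r_v = 1.
Evaluating at (u, v) = (-2*pi/3, 7/2): E = 1, F = 0, G = 1.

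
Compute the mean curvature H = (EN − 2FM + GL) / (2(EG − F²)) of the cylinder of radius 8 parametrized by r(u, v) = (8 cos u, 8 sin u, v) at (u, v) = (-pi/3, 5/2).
H = -1/16

With E = 64, F = 0, G = 1, L = -8, M = 0, N = 0, assemble
  H = (EN − 2FM + GL) / (2(EG − F²)) = -1/16.
At (u, v) = (-pi/3, 5/2): H = -1/16.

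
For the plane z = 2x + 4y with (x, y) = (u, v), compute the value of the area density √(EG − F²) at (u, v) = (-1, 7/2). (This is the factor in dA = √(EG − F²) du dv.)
√(EG − F²)|_{(-1, 7/2)} = sqrt(21)

E = 5, F = 8, G = 17, so EG − F² = 21. Taking the positive square root: √(EG − F²) = sqrt(21). At (u, v) = (-1, 7/2): sqrt(21).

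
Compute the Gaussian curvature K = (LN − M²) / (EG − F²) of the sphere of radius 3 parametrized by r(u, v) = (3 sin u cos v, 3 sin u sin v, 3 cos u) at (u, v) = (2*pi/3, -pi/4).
K = 1/9

Coefficients of the first fundamental form: E = 9, F = 0, G = 9*sin(u)^2.
Coefficients of the second fundamental form: L = -3*sin(u)/Abs(sin(u)), M = 0, N = -3*sin(u)^3/Abs(sin(u)).
Assemble K = (LN − M²)/(EG − F²) = 1/9. At (u, v) = (2*pi/3, -pi/4): K = 1/9.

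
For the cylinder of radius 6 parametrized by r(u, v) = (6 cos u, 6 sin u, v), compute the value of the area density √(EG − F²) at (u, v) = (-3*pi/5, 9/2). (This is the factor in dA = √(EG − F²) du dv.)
√(EG − F²)|_{(-3*pi/5, 9/2)} = 6

E = 36, F = 0, G = 1, so EG − F² = 36. Taking the positive square root: √(EG − F²) = 6. At (u, v) = (-3*pi/5, 9/2): 6.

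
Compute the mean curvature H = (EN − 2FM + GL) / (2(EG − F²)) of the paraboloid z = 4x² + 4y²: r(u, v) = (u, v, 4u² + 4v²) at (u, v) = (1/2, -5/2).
H = 1672*sqrt(417)/173889

With E = 64*u^2 + 1, F = 64*u*v, G = 64*v^2 + 1, L = 8/sqrt(64*u^2 + 64*v^2 + 1), M = 0, N = 8/sqrt(64*u^2 + 64*v^2 + 1), assemble
  H = (EN − 2FM + GL) / (2(EG − F²)) = 8*(32*u^2 + 32*v^2 + 1)/(64*u^2 + 64*v^2 + 1)^(3/2).
At (u, v) = (1/2, -5/2): H = 1672*sqrt(417)/173889.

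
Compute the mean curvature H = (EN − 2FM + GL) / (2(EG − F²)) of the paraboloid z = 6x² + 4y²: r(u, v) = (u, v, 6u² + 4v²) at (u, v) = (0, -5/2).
H = 2410*sqrt(401)/160801

With E = 144*u^2 + 1, F = 96*u*v, G = 64*v^2 + 1, L = 12/sqrt(144*u^2 + 64*v^2 + 1), M = 0, N = 8/sqrt(144*u^2 + 64*v^2 + 1), assemble
  H = (EN − 2FM + GL) / (2(EG − F²)) = 2*(288*u^2 + 192*v^2 + 5)/(144*u^2 + 64*v^2 + 1)^(3/2).
At (u, v) = (0, -5/2): H = 2410*sqrt(401)/160801.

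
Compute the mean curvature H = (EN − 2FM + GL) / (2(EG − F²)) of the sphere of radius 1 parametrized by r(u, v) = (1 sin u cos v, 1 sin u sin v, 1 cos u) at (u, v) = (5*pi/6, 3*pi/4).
H = -1

With E = 1, F = 0, G = sin(u)^2, L = -sin(u)/Abs(sin(u)), M = 0, N = -sin(u)^3/Abs(sin(u)), assemble
  H = (EN − 2FM + GL) / (2(EG − F²)) = -sin(u)/Abs(sin(u)).
At (u, v) = (5*pi/6, 3*pi/4): H = -1.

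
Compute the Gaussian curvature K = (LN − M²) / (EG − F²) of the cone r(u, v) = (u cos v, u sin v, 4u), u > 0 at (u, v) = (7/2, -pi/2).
K = 0

Coefficients of the first fundamental form: E = 17, F = 0, G = u^2.
Coefficients of the second fundamental form: L = 0, M = 0, N = 4*sqrt(17)*u^2/(17*Abs(u)).
Assemble K = (LN − M²)/(EG − F²) = 0. At (u, v) = (7/2, -pi/2): K = 0.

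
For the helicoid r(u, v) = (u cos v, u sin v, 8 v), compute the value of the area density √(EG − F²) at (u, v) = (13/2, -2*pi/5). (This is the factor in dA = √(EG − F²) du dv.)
√(EG − F²)|_{(13/2, -2*pi/5)} = 5*sqrt(17)/2

E = 1, F = 0, G = u^2 + 64, so EG − F² = u^2 + 64. Taking the positive square root: √(EG − F²) = sqrt(u^2 + 64). At (u, v) = (13/2, -2*pi/5): 5*sqrt(17)/2.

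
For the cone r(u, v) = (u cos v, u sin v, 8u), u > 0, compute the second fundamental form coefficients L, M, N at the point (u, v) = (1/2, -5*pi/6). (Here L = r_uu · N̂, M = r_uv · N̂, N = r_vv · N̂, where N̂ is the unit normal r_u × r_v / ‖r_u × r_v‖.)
L = 0;  M = 0;  N = 4*sqrt(65)/65

Compute the unit normal N̂(u, v) = (-8*sqrt(65)*u*cos(v)/(65*Abs(u)), -8*sqrt(65)*u*sin(v)/(65*Abs(u)), sqrt(65)*u/(65*Abs(u))), and the second partials r_uu, r_uv, r_vv. Take dot products:
  L(u, v) = r_uu · N̂ = 0,
  M(u, v) = r_uv · N̂ = 0,
  N(u, v) = r_vv · N̂ = 8*sqrt(65)*u^2/(65*Abs(u)).
Evaluating at (u, v) = (1/2, -5*pi/6):
  L = 0, M = 0, N = 4*sqrt(65)/65.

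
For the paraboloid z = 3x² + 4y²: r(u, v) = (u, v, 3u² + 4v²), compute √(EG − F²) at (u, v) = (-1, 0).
√(EG − F²)|_{(-1, 0)} = sqrt(37)

E = 36*u^2 + 1, F = 48*u*v, G = 64*v^2 + 1; EG − F² = 36*u^2 + 64*v^2 + 1; √(EG − F²) = sqrt(36*u^2 + 64*v^2 + 1). At the given point: sqrt(37).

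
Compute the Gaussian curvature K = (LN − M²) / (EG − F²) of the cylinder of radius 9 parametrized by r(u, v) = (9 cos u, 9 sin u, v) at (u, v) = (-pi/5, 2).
K = 0

Coefficients of the first fundamental form: E = 81, F = 0, G = 1.
Coefficients of the second fundamental form: L = -9, M = 0, N = 0.
Assemble K = (LN − M²)/(EG − F²) = 0. At (u, v) = (-pi/5, 2): K = 0.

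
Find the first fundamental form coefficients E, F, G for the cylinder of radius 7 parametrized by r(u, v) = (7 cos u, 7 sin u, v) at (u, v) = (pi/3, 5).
E = 49;  F = 0;  G = 1

Partials: r_u = (-7*sin(u), 7*cos(u), 0), r_v = (0, 0, 1). As functions of (u, v):
  E = r_u · r_u = 49,
  F = r_u · r_v = 0,
  G = r_v · r_v = 1.
Evaluating at (u, v) = (pi/3, 5): E = 49, F = 0, G = 1.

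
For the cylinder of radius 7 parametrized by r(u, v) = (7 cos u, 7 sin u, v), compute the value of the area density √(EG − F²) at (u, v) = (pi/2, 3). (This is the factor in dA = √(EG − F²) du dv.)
√(EG − F²)|_{(pi/2, 3)} = 7

E = 49, F = 0, G = 1, so EG − F² = 49. Taking the positive square root: √(EG − F²) = 7. At (u, v) = (pi/2, 3): 7.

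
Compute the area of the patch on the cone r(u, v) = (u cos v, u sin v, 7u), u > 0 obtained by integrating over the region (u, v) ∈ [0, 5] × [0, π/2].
Area = 125*sqrt(2)*pi/4

Area = ∫∫ √(EG − F²) du dv with √(EG − F²) = 5*sqrt(2)*Abs(u). Integrating over [0, 5] × [0, π/2] gives 125*sqrt(2)*pi/4.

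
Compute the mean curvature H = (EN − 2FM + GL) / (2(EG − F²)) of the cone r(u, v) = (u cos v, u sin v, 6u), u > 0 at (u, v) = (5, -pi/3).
H = 3*sqrt(37)/185

With E = 37, F = 0, G = u^2, L = 0, M = 0, N = 6*sqrt(37)*u^2/(37*Abs(u)), assemble
  H = (EN − 2FM + GL) / (2(EG − F²)) = 3*sqrt(37)/(37*Abs(u)).
At (u, v) = (5, -pi/3): H = 3*sqrt(37)/185.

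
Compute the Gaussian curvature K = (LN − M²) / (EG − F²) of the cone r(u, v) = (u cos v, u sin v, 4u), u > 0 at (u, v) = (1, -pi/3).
K = 0

Coefficients of the first fundamental form: E = 17, F = 0, G = u^2.
Coefficients of the second fundamental form: L = 0, M = 0, N = 4*sqrt(17)*u^2/(17*Abs(u)).
Assemble K = (LN − M²)/(EG − F²) = 0. At (u, v) = (1, -pi/3): K = 0.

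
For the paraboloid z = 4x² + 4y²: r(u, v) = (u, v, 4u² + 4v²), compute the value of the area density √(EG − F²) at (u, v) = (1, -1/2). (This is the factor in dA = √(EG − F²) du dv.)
√(EG − F²)|_{(1, -1/2)} = 9

E = 64*u^2 + 1, F = 64*u*v, G = 64*v^2 + 1, so EG − F² = 64*u^2 + 64*v^2 + 1. Taking the positive square root: √(EG − F²) = sqrt(64*u^2 + 64*v^2 + 1). At (u, v) = (1, -1/2): 9.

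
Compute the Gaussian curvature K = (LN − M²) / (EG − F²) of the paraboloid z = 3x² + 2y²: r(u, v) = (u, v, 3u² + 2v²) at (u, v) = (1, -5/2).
K = 24/18769

Coefficients of the first fundamental form: E = 36*u^2 + 1, F = 24*u*v, G = 16*v^2 + 1.
Coefficients of the second fundamental form: L = 6/sqrt(36*u^2 + 16*v^2 + 1), M = 0, N = 4/sqrt(36*u^2 + 16*v^2 + 1).
Assemble K = (LN − M²)/(EG − F²) = 24/(1296*u^4 + 1152*u^2*v^2 + 72*u^2 + 256*v^4 + 32*v^2 + 1). At (u, v) = (1, -5/2): K = 24/18769.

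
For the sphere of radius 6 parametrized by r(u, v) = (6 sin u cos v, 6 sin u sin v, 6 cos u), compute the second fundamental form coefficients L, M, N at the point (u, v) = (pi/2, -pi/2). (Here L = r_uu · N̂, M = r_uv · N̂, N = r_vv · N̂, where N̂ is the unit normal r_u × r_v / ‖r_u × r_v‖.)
L = -6;  M = 0;  N = -6

Compute the unit normal N̂(u, v) = (sin(u)^2*cos(v)/Abs(sin(u)), sin(u)^2*sin(v)/Abs(sin(u)), sin(2*u)/(2*Abs(sin(u)))), and the second partials r_uu, r_uv, r_vv. Take dot products:
  L(u, v) = r_uu · N̂ = -6*sin(u)/Abs(sin(u)),
  M(u, v) = r_uv · N̂ = 0,
  N(u, v) = r_vv · N̂ = -6*sin(u)^3/Abs(sin(u)).
Evaluating at (u, v) = (pi/2, -pi/2):
  L = -6, M = 0, N = -6.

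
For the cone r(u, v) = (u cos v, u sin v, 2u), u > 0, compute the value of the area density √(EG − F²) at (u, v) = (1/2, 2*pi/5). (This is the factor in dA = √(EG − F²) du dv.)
√(EG − F²)|_{(1/2, 2*pi/5)} = sqrt(5)/2

E = 5, F = 0, G = u^2, so EG − F² = 5*u^2. Taking the positive square root: √(EG − F²) = sqrt(5)*Abs(u). At (u, v) = (1/2, 2*pi/5): sqrt(5)/2.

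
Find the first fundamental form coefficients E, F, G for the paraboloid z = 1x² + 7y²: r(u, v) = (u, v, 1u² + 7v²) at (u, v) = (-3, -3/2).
E = 37;  F = 126;  G = 442

Partials: r_u = (1, 0, 2*u), r_v = (0, 1, 14*v). As functions of (u, v):
  E = r_u · r_u = 4*u^2 + 1,
  F = r_u · r_v = 28*u*v,
  G = r_v · r_v = 196*v^2 + 1.
Evaluating at (u, v) = (-3, -3/2): E = 37, F = 126, G = 442.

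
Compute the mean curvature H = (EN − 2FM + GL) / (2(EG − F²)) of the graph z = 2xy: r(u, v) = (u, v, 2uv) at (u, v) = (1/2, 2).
H = -2*sqrt(2)/27

With E = 4*v^2 + 1, F = 4*u*v, G = 4*u^2 + 1, L = 0, M = 2/sqrt(4*u^2 + 4*v^2 + 1), N = 0, assemble
  H = (EN − 2FM + GL) / (2(EG − F²)) = -8*u*v/(4*u^2 + 4*v^2 + 1)^(3/2).
At (u, v) = (1/2, 2): H = -2*sqrt(2)/27.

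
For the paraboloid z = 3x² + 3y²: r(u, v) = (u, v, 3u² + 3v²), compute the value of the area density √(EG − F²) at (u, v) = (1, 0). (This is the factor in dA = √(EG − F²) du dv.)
√(EG − F²)|_{(1, 0)} = sqrt(37)

E = 36*u^2 + 1, F = 36*u*v, G = 36*v^2 + 1, so EG − F² = 36*u^2 + 36*v^2 + 1. Taking the positive square root: √(EG − F²) = sqrt(36*u^2 + 36*v^2 + 1). At (u, v) = (1, 0): sqrt(37).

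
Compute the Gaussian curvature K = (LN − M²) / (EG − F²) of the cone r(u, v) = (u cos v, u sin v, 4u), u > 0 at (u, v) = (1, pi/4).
K = 0

Coefficients of the first fundamental form: E = 17, F = 0, G = u^2.
Coefficients of the second fundamental form: L = 0, M = 0, N = 4*sqrt(17)*u^2/(17*Abs(u)).
Assemble K = (LN − M²)/(EG − F²) = 0. At (u, v) = (1, pi/4): K = 0.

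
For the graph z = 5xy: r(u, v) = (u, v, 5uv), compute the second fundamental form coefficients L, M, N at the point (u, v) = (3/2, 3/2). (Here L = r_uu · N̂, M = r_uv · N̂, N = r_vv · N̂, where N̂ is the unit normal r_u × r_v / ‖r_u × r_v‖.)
L = 0;  M = 5*sqrt(454)/227;  N = 0

Compute the unit normal N̂(u, v) = (-5*v/sqrt(25*u^2 + 25*v^2 + 1), -5*u/sqrt(25*u^2 + 25*v^2 + 1), 1/sqrt(25*u^2 + 25*v^2 + 1)), and the second partials r_uu, r_uv, r_vv. Take dot products:
  L(u, v) = r_uu · N̂ = 0,
  M(u, v) = r_uv · N̂ = 5/sqrt(25*u^2 + 25*v^2 + 1),
  N(u, v) = r_vv · N̂ = 0.
Evaluating at (u, v) = (3/2, 3/2):
  L = 0, M = 5*sqrt(454)/227, N = 0.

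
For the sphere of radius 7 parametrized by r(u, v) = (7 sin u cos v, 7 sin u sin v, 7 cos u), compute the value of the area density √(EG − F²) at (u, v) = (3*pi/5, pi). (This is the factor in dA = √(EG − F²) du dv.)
√(EG − F²)|_{(3*pi/5, pi)} = 49*sqrt(2*sqrt(5) + 10)/4

E = 49, F = 0, G = 49*sin(u)^2, so EG − F² = 2401*sin(u)^2. Taking the positive square root: √(EG − F²) = 49*Abs(sin(u)). At (u, v) = (3*pi/5, pi): 49*sqrt(2*sqrt(5) + 10)/4.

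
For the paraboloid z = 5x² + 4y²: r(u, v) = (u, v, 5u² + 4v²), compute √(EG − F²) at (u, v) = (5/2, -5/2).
√(EG − F²)|_{(5/2, -5/2)} = 3*sqrt(114)

E = 100*u^2 + 1, F = 80*u*v, G = 64*v^2 + 1; EG − F² = 100*u^2 + 64*v^2 + 1; √(EG − F²) = sqrt(100*u^2 + 64*v^2 + 1). At the given point: 3*sqrt(114).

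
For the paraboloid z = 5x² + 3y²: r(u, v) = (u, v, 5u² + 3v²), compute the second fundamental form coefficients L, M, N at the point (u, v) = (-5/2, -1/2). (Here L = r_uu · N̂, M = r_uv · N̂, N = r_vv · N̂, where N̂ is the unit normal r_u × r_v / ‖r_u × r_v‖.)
L = 2*sqrt(635)/127;  M = 0;  N = 6*sqrt(635)/635

Compute the unit normal N̂(u, v) = (-10*u/sqrt(100*u^2 + 36*v^2 + 1), -6*v/sqrt(100*u^2 + 36*v^2 + 1), 1/sqrt(100*u^2 + 36*v^2 + 1)), and the second partials r_uu, r_uv, r_vv. Take dot products:
  L(u, v) = r_uu · N̂ = 10/sqrt(100*u^2 + 36*v^2 + 1),
  M(u, v) = r_uv · N̂ = 0,
  N(u, v) = r_vv · N̂ = 6/sqrt(100*u^2 + 36*v^2 + 1).
Evaluating at (u, v) = (-5/2, -1/2):
  L = 2*sqrt(635)/127, M = 0, N = 6*sqrt(635)/635.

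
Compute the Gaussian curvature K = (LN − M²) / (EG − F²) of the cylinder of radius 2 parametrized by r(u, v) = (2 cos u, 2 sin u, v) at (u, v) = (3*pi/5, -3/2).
K = 0

Coefficients of the first fundamental form: E = 4, F = 0, G = 1.
Coefficients of the second fundamental form: L = -2, M = 0, N = 0.
Assemble K = (LN − M²)/(EG − F²) = 0. At (u, v) = (3*pi/5, -3/2): K = 0.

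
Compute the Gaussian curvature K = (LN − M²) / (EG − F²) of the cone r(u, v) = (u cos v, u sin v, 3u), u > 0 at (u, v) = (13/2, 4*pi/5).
K = 0

Coefficients of the first fundamental form: E = 10, F = 0, G = u^2.
Coefficients of the second fundamental form: L = 0, M = 0, N = 3*sqrt(10)*u^2/(10*Abs(u)).
Assemble K = (LN − M²)/(EG − F²) = 0. At (u, v) = (13/2, 4*pi/5): K = 0.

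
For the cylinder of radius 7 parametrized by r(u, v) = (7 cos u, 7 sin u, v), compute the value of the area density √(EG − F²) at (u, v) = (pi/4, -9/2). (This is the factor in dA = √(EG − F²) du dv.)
√(EG − F²)|_{(pi/4, -9/2)} = 7

E = 49, F = 0, G = 1, so EG − F² = 49. Taking the positive square root: √(EG − F²) = 7. At (u, v) = (pi/4, -9/2): 7.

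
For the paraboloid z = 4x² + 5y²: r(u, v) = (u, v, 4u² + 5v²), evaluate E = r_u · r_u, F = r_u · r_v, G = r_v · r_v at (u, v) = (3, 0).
E = 577;  F = 0;  G = 1

Partials: r_u = (1, 0, 8*u), r_v = (0, 1, 10*v). As functions of (u, v):
  E = r_u · r_u = 64*u^2 + 1,
  F = r_u · r_v = 80*u*v,
  G = r_v · r_v = 100*v^2 + 1.
Evaluating at (u, v) = (3, 0): E = 577, F = 0, G = 1.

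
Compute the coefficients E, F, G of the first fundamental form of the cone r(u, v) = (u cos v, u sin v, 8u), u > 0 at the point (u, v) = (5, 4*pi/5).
E = 65;  F = 0;  G = 25

Partials: r_u = (cos(v), sin(v), 8), r_v = (-u*sin(v), u*cos(v), 0). As functions of (u, v):
  E = r_u · r_u = 65,
  F = r_u · r_v = 0,
  G = r_v · r_v = u^2.
Evaluating at (u, v) = (5, 4*pi/5): E = 65, F = 0, G = 25.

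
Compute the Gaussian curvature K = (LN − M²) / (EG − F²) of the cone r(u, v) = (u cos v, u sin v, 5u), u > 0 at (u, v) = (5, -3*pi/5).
K = 0

Coefficients of the first fundamental form: E = 26, F = 0, G = u^2.
Coefficients of the second fundamental form: L = 0, M = 0, N = 5*sqrt(26)*u^2/(26*Abs(u)).
Assemble K = (LN − M²)/(EG − F²) = 0. At (u, v) = (5, -3*pi/5): K = 0.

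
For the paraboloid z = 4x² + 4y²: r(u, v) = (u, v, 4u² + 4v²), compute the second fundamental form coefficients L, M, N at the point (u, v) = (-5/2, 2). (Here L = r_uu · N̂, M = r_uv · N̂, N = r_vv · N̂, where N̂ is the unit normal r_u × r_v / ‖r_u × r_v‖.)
L = 8*sqrt(73)/219;  M = 0;  N = 8*sqrt(73)/219

Compute the unit normal N̂(u, v) = (-8*u/sqrt(64*u^2 + 64*v^2 + 1), -8*v/sqrt(64*u^2 + 64*v^2 + 1), 1/sqrt(64*u^2 + 64*v^2 + 1)), and the second partials r_uu, r_uv, r_vv. Take dot products:
  L(u, v) = r_uu · N̂ = 8/sqrt(64*u^2 + 64*v^2 + 1),
  M(u, v) = r_uv · N̂ = 0,
  N(u, v) = r_vv · N̂ = 8/sqrt(64*u^2 + 64*v^2 + 1).
Evaluating at (u, v) = (-5/2, 2):
  L = 8*sqrt(73)/219, M = 0, N = 8*sqrt(73)/219.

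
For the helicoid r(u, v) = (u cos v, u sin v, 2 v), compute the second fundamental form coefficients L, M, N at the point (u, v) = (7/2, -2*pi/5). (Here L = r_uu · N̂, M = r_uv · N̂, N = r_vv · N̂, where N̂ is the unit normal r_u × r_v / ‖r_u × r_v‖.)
L = 0;  M = -4*sqrt(65)/65;  N = 0

Compute the unit normal N̂(u, v) = (2*sin(v)/sqrt(u^2 + 4), -2*cos(v)/sqrt(u^2 + 4), u/sqrt(u^2 + 4)), and the second partials r_uu, r_uv, r_vv. Take dot products:
  L(u, v) = r_uu · N̂ = 0,
  M(u, v) = r_uv · N̂ = -2/sqrt(u^2 + 4),
  N(u, v) = r_vv · N̂ = 0.
Evaluating at (u, v) = (7/2, -2*pi/5):
  L = 0, M = -4*sqrt(65)/65, N = 0.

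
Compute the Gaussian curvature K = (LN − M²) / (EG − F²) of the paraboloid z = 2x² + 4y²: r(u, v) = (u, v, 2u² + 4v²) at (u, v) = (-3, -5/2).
K = 32/297025

Coefficients of the first fundamental form: E = 16*u^2 + 1, F = 32*u*v, G = 64*v^2 + 1.
Coefficients of the second fundamental form: L = 4/sqrt(16*u^2 + 64*v^2 + 1), M = 0, N = 8/sqrt(16*u^2 + 64*v^2 + 1).
Assemble K = (LN − M²)/(EG − F²) = 32/(256*u^4 + 2048*u^2*v^2 + 32*u^2 + 4096*v^4 + 128*v^2 + 1). At (u, v) = (-3, -5/2): K = 32/297025.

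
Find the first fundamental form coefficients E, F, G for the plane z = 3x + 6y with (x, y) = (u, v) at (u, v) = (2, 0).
E = 10;  F = 18;  G = 37

Partials: r_u = (1, 0, 3), r_v = (0, 1, 6). As functions of (u, v):
  E = r_u · r_u = 10,
  F = r_u · r_v = 18,
  G = r_v · r_v = 37.
Evaluating at (u, v) = (2, 0): E = 10, F = 18, G = 37.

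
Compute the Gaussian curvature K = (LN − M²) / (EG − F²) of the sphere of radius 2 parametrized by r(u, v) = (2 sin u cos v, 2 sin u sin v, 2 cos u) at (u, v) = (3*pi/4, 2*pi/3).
K = 1/4

Coefficients of the first fundamental form: E = 4, F = 0, G = 4*sin(u)^2.
Coefficients of the second fundamental form: L = -2*sin(u)/Abs(sin(u)), M = 0, N = -2*sin(u)^3/Abs(sin(u)).
Assemble K = (LN − M²)/(EG − F²) = 1/4. At (u, v) = (3*pi/4, 2*pi/3): K = 1/4.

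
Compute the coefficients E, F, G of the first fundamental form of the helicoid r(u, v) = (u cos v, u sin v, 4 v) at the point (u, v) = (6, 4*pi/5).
E = 1;  F = 0;  G = 52

Partials: r_u = (cos(v), sin(v), 0), r_v = (-u*sin(v), u*cos(v), 4). As functions of (u, v):
  E = r_u · r_u = 1,
  F = r_u · r_v = 0,
  G = r_v · r_v = u^2 + 16.
Evaluating at (u, v) = (6, 4*pi/5): E = 1, F = 0, G = 52.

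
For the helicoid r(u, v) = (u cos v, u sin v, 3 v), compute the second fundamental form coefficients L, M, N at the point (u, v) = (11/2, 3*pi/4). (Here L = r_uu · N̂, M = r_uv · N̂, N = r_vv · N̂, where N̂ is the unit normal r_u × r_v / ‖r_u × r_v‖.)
L = 0;  M = -6*sqrt(157)/157;  N = 0

Compute the unit normal N̂(u, v) = (3*sin(v)/sqrt(u^2 + 9), -3*cos(v)/sqrt(u^2 + 9), u/sqrt(u^2 + 9)), and the second partials r_uu, r_uv, r_vv. Take dot products:
  L(u, v) = r_uu · N̂ = 0,
  M(u, v) = r_uv · N̂ = -3/sqrt(u^2 + 9),
  N(u, v) = r_vv · N̂ = 0.
Evaluating at (u, v) = (11/2, 3*pi/4):
  L = 0, M = -6*sqrt(157)/157, N = 0.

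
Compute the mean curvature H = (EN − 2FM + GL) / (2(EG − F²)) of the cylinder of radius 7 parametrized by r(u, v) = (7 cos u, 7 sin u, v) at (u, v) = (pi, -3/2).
H = -1/14

With E = 49, F = 0, G = 1, L = -7, M = 0, N = 0, assemble
  H = (EN − 2FM + GL) / (2(EG − F²)) = -1/14.
At (u, v) = (pi, -3/2): H = -1/14.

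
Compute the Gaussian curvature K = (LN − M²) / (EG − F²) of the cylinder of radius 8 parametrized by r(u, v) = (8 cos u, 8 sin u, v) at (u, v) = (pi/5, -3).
K = 0

Coefficients of the first fundamental form: E = 64, F = 0, G = 1.
Coefficients of the second fundamental form: L = -8, M = 0, N = 0.
Assemble K = (LN − M²)/(EG − F²) = 0. At (u, v) = (pi/5, -3): K = 0.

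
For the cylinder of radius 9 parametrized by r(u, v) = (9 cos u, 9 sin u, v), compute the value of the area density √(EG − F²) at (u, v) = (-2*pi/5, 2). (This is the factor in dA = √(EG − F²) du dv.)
√(EG − F²)|_{(-2*pi/5, 2)} = 9

E = 81, F = 0, G = 1, so EG − F² = 81. Taking the positive square root: √(EG − F²) = 9. At (u, v) = (-2*pi/5, 2): 9.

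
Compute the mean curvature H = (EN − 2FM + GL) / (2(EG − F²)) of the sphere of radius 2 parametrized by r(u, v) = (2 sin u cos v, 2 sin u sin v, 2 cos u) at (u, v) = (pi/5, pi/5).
H = -1/2

With E = 4, F = 0, G = 4*sin(u)^2, L = -2*sin(u)/Abs(sin(u)), M = 0, N = -2*sin(u)^3/Abs(sin(u)), assemble
  H = (EN − 2FM + GL) / (2(EG − F²)) = -sin(u)/(2*Abs(sin(u))).
At (u, v) = (pi/5, pi/5): H = -1/2.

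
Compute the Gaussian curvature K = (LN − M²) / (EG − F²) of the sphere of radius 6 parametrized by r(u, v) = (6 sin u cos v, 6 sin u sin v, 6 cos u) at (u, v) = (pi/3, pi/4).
K = 1/36

Coefficients of the first fundamental form: E = 36, F = 0, G = 36*sin(u)^2.
Coefficients of the second fundamental form: L = -6*sin(u)/Abs(sin(u)), M = 0, N = -6*sin(u)^3/Abs(sin(u)).
Assemble K = (LN − M²)/(EG − F²) = 1/36. At (u, v) = (pi/3, pi/4): K = 1/36.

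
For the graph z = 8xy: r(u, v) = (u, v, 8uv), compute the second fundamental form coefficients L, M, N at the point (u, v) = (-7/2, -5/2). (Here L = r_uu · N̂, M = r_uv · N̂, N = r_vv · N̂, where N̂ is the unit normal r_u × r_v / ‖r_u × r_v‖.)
L = 0;  M = 8*sqrt(1185)/1185;  N = 0

Compute the unit normal N̂(u, v) = (-8*v/sqrt(64*u^2 + 64*v^2 + 1), -8*u/sqrt(64*u^2 + 64*v^2 + 1), 1/sqrt(64*u^2 + 64*v^2 + 1)), and the second partials r_uu, r_uv, r_vv. Take dot products:
  L(u, v) = r_uu · N̂ = 0,
  M(u, v) = r_uv · N̂ = 8/sqrt(64*u^2 + 64*v^2 + 1),
  N(u, v) = r_vv · N̂ = 0.
Evaluating at (u, v) = (-7/2, -5/2):
  L = 0, M = 8*sqrt(1185)/1185, N = 0.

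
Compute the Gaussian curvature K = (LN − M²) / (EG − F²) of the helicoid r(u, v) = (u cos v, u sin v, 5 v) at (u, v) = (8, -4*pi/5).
K = -25/7921

Coefficients of the first fundamental form: E = 1, F = 0, G = u^2 + 25.
Coefficients of the second fundamental form: L = 0, M = -5/sqrt(u^2 + 25), N = 0.
Assemble K = (LN − M²)/(EG − F²) = -25/(u^2 + 25)^2. At (u, v) = (8, -4*pi/5): K = -25/7921.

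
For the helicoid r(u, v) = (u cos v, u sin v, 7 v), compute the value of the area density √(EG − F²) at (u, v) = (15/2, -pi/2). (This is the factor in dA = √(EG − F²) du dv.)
√(EG − F²)|_{(15/2, -pi/2)} = sqrt(421)/2

E = 1, F = 0, G = u^2 + 49, so EG − F² = u^2 + 49. Taking the positive square root: √(EG − F²) = sqrt(u^2 + 49). At (u, v) = (15/2, -pi/2): sqrt(421)/2.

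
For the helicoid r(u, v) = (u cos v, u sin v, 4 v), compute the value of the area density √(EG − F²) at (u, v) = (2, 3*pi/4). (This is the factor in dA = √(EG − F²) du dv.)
√(EG − F²)|_{(2, 3*pi/4)} = 2*sqrt(5)

E = 1, F = 0, G = u^2 + 16, so EG − F² = u^2 + 16. Taking the positive square root: √(EG − F²) = sqrt(u^2 + 16). At (u, v) = (2, 3*pi/4): 2*sqrt(5).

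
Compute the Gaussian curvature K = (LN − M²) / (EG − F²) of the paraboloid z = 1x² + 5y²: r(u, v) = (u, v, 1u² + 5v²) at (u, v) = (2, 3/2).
K = 5/14641

Coefficients of the first fundamental form: E = 4*u^2 + 1, F = 20*u*v, G = 100*v^2 + 1.
Coefficients of the second fundamental form: L = 2/sqrt(4*u^2 + 100*v^2 + 1), M = 0, N = 10/sqrt(4*u^2 + 100*v^2 + 1).
Assemble K = (LN − M²)/(EG − F²) = 20/(16*u^4 + 800*u^2*v^2 + 8*u^2 + 10000*v^4 + 200*v^2 + 1). At (u, v) = (2, 3/2): K = 5/14641.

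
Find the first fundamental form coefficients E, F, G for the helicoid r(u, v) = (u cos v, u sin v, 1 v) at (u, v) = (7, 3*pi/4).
E = 1;  F = 0;  G = 50

Partials: r_u = (cos(v), sin(v), 0), r_v = (-u*sin(v), u*cos(v), 1). As functions of (u, v):
  E = r_u · r_u = 1,
  F = r_u · r_v = 0,
  G = r_v · r_v = u^2 + 1.
Evaluating at (u, v) = (7, 3*pi/4): E = 1, F = 0, G = 50.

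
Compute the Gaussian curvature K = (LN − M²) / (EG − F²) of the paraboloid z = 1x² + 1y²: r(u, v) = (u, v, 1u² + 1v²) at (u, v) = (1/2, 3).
K = 1/361

Coefficients of the first fundamental form: E = 4*u^2 + 1, F = 4*u*v, G = 4*v^2 + 1.
Coefficients of the second fundamental form: L = 2/sqrt(4*u^2 + 4*v^2 + 1), M = 0, N = 2/sqrt(4*u^2 + 4*v^2 + 1).
Assemble K = (LN − M²)/(EG − F²) = 4/(16*u^4 + 32*u^2*v^2 + 8*u^2 + 16*v^4 + 8*v^2 + 1). At (u, v) = (1/2, 3): K = 1/361.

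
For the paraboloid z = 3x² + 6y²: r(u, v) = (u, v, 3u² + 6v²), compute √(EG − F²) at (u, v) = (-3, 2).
√(EG − F²)|_{(-3, 2)} = sqrt(901)

E = 36*u^2 + 1, F = 72*u*v, G = 144*v^2 + 1; EG − F² = 36*u^2 + 144*v^2 + 1; √(EG − F²) = sqrt(36*u^2 + 144*v^2 + 1). At the given point: sqrt(901).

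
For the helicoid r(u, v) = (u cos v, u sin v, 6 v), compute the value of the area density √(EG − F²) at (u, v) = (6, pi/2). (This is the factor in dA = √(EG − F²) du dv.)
√(EG − F²)|_{(6, pi/2)} = 6*sqrt(2)

E = 1, F = 0, G = u^2 + 36, so EG − F² = u^2 + 36. Taking the positive square root: √(EG − F²) = sqrt(u^2 + 36). At (u, v) = (6, pi/2): 6*sqrt(2).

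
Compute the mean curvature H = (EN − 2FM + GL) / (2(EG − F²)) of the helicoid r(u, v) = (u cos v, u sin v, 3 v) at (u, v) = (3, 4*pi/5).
H = 0

With E = 1, F = 0, G = u^2 + 9, L = 0, M = -3/sqrt(u^2 + 9), N = 0, assemble
  H = (EN − 2FM + GL) / (2(EG − F²)) = 0.
At (u, v) = (3, 4*pi/5): H = 0.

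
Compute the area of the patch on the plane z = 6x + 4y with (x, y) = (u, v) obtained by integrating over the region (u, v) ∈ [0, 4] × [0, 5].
Area = 20*sqrt(53)

Area = ∫∫ √(EG − F²) du dv with √(EG − F²) = sqrt(53). Integrating over [0, 4] × [0, 5] gives 20*sqrt(53).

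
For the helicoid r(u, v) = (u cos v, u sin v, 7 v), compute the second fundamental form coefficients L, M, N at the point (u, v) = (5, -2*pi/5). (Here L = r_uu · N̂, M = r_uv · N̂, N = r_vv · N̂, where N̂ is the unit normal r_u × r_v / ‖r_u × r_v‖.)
L = 0;  M = -7*sqrt(74)/74;  N = 0

Compute the unit normal N̂(u, v) = (7*sin(v)/sqrt(u^2 + 49), -7*cos(v)/sqrt(u^2 + 49), u/sqrt(u^2 + 49)), and the second partials r_uu, r_uv, r_vv. Take dot products:
  L(u, v) = r_uu · N̂ = 0,
  M(u, v) = r_uv · N̂ = -7/sqrt(u^2 + 49),
  N(u, v) = r_vv · N̂ = 0.
Evaluating at (u, v) = (5, -2*pi/5):
  L = 0, M = -7*sqrt(74)/74, N = 0.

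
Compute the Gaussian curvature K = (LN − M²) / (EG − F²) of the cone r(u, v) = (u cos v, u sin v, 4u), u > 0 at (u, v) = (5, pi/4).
K = 0

Coefficients of the first fundamental form: E = 17, F = 0, G = u^2.
Coefficients of the second fundamental form: L = 0, M = 0, N = 4*sqrt(17)*u^2/(17*Abs(u)).
Assemble K = (LN − M²)/(EG − F²) = 0. At (u, v) = (5, pi/4): K = 0.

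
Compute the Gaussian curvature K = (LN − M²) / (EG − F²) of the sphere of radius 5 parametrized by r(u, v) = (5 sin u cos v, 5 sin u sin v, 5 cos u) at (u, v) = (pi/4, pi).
K = 1/25

Coefficients of the first fundamental form: E = 25, F = 0, G = 25*sin(u)^2.
Coefficients of the second fundamental form: L = -5*sin(u)/Abs(sin(u)), M = 0, N = -5*sin(u)^3/Abs(sin(u)).
Assemble K = (LN − M²)/(EG − F²) = 1/25. At (u, v) = (pi/4, pi): K = 1/25.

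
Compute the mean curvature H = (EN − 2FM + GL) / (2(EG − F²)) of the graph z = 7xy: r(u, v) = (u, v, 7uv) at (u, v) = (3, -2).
H = 1029*sqrt(638)/203522

With E = 49*v^2 + 1, F = 49*u*v, G = 49*u^2 + 1, L = 0, M = 7/sqrt(49*u^2 + 49*v^2 + 1), N = 0, assemble
  H = (EN − 2FM + GL) / (2(EG − F²)) = -343*u*v/(49*u^2 + 49*v^2 + 1)^(3/2).
At (u, v) = (3, -2): H = 1029*sqrt(638)/203522.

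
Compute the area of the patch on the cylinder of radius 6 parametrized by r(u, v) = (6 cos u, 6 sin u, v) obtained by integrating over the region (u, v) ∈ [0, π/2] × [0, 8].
Area = 24*pi

Area = ∫∫ √(EG − F²) du dv with √(EG − F²) = 6. Integrating over [0, π/2] × [0, 8] gives 24*pi.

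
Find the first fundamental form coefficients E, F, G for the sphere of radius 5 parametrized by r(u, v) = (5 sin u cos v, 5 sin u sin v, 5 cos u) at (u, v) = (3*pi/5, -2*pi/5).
E = 25;  F = 0;  G = 25*sqrt(5)/8 + 125/8

Partials: r_u = (5*cos(u)*cos(v), 5*sin(v)*cos(u), -5*sin(u)), r_v = (-5*sin(u)*sin(v), 5*sin(u)*cos(v), 0). As functions of (u, v):
  E = r_u · r_u = 25,
  F = r_u · r_v = 0,
  G = r_v · r_v = 25*sin(u)^2.
Evaluating at (u, v) = (3*pi/5, -2*pi/5): E = 25, F = 0, G = 25*sqrt(5)/8 + 125/8.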